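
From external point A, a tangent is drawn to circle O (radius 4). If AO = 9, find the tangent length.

The tangent, radius, and line from the external point to the center form a right triangle.
The right angle is where the tangent meets the radius.
By the Pythagorean theorem: tangent² + 4² = 9²
tangent² = 81 - 16 = 65
tangent = sqrt(65)

sqrt(65)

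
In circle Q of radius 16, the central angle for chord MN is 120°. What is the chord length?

Drop a perpendicular from the center to the chord, bisecting both the chord and the central angle.
Each half-chord = r sin(θ/2) = 16 sin(60°).
The full chord = 2 × 16 × sin(60°) = 16*sqrt(3).

16*sqrt(3)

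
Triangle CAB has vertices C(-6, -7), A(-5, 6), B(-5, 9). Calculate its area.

The Shoelace formula computes the area from vertex coordinates by summing cross products.
For vertices (-6,-7), (-5,6), (-5,9):
Signed sum = -6*6 - -5*-7 + -5*9 - -5*6 + -5*-7 - -6*9
= -71 + -15 + 89 = 3
Area = (1/2)|3| = 3/2.

3/2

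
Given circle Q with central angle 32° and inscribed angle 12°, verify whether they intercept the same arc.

By the inscribed angle theorem, the inscribed angle for a central angle of 32° should be 32° / 2 = 16°.
The given inscribed angle is 12°, which does not equal 16°.
Therefore, no, they do not correspond to the same arc.

No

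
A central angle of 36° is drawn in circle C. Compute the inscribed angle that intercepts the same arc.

An inscribed angle intercepts an arc from a point on the circle, while the central angle intercepts the same arc from the center.
The inscribed angle is always half the central angle: 36° / 2 = 18°.

18°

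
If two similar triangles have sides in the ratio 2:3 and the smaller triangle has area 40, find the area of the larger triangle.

Area ratio = (2/3)^2 = 4/9. Area of the larger triangle = 40 * 9/4 = 90.

90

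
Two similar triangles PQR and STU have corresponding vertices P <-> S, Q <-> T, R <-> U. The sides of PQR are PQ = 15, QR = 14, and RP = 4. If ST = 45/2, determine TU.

Since the triangles are similar, the ratio of corresponding sides is constant.
Scale factor k = ST / PQ = 45/2 / 15 = 3/2
TU = k * QR = 3/2 * 14 = 21

21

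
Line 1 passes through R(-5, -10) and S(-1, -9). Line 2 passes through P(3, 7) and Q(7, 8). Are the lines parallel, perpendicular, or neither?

Slope of line 1: m1 = (-9 - -10)/(-1 - -5) = 1/4 = 1/4
Slope of line 2: m2 = (8 - 7)/(7 - 3) = 1/4 = 1/4
Two lines are parallel if and only if they have equal slopes (or both are vertical).
Here m1 = m2 = 1/4, confirming the lines are parallel.

Parallel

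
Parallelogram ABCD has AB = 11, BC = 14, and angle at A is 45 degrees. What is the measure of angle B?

Consecutive angles are supplementary: angle B = 180 - 45 = 135 degrees.

135 degrees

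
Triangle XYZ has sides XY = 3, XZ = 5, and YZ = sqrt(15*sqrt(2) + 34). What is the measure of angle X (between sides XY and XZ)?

cos(X) = (3² + 5² - (sqrt(15*sqrt(2) + 34))²) / (2 × 3 × 5) = -sqrt(2)/2, so X = arccos(-sqrt(2)/2) = 135°.

135°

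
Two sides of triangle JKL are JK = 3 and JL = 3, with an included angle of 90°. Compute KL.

By the law of cosines: KL^2 = JK^2 + JL^2 - 2*JK*JL*cos(J)
KL^2 = 3^2 + 3^2 - 2*3*3*cos(90°)
KL^2 = 9 + 9 - 18*(0)
KL^2 = 18
KL = 3*sqrt(2)

3*sqrt(2)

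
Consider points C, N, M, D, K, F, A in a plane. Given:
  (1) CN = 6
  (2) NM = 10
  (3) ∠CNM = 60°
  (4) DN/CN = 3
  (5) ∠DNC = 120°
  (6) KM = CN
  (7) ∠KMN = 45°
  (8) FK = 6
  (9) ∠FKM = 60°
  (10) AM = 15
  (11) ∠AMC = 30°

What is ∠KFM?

From the given relations: KM = CN = 6.
Step 1: By the law of cosines on triangle FKM: FM² = 6² + 6² − 2·6·6·cos(60°) = 36, so FM = 6.
Step 2: By the inverse law of cosines on triangle KFM: cos(∠KFM) = (6² + 6² − 6²) / (2·6·6) = 36/72 = 0.5, so ∠KFM = 60°.

Therefore, the measure of angle ∠KFM = 60°.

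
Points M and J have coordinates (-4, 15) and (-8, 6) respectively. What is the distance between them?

The horizontal distance is |-8 - -4| = 4 and the vertical distance is |6 - 15| = 9.
By the Pythagorean theorem, d = sqrt(4^2 + 9^2) = sqrt(97).

sqrt(97)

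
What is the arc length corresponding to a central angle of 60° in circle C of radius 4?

Arc length = 2π(4)(1/6) = 4*pi/3

4*pi/3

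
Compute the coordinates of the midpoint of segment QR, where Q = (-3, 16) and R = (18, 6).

The midpoint is the point halfway along the segment.
Move half the horizontal distance: -3 + (18 - -3)/2 = -3 + 21/2 = 15/2
Move half the vertical distance: 16 + (6 - 16)/2 = 16 + -10/2 = 11
Midpoint = (15/2, 11)

(15/2, 11)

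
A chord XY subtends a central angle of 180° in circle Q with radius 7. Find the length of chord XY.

Chord length = 2r sin(θ/2)
= 2 × 7 × sin(180°/2)
= 2 × 7 × sin(90°)
= 14

14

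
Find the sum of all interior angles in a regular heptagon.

The sum of interior angles of an n-sided polygon is (n - 2) * 180.
For n = 7: (7 - 2) * 180 = 5 * 180 = 900 degrees.

900 degrees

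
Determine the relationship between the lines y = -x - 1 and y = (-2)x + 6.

Slope of line 1: m1 = -1
Slope of line 2: m2 = -2
m1 != m2 (-1 != -2), so not parallel.
m1 * m2 = (-1) * (-2) = 2 != -1, so not perpendicular.
The lines are neither parallel nor perpendicular.

Neither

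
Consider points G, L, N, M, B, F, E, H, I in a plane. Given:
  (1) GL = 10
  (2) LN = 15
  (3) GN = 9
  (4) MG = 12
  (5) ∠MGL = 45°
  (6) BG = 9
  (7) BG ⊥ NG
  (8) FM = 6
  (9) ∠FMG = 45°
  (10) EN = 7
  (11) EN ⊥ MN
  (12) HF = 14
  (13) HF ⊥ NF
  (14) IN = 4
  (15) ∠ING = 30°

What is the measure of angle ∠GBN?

Step 1: By the law of cosines on triangle BGN: BN² = 9² + 9² − 2·9·9·cos(90°) = 162, so BN = 9·√2.
Step 2: By the inverse law of cosines on triangle GBN: cos(∠GBN) = (9² + (9·√2)² − 9²) / (2·9·9·√2) = 162/229.1 = 0.7071, so ∠GBN = 45°.

Therefore, the measure of angle ∠GBN = 45°.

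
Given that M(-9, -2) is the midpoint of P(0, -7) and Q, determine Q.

Using the midpoint formula: M = ((x1 + x2)/2, (y1 + y2)/2)
We know M = (-9, -2) and P = (0, -7)
For x: -9 = (0 + x2)/2, so x2 = 2*-9 - 0 = -18
For y: -2 = (-7 + y2)/2, so y2 = 2*-2 - -7 = 3
Q = (-18, 3)

(-18, 3)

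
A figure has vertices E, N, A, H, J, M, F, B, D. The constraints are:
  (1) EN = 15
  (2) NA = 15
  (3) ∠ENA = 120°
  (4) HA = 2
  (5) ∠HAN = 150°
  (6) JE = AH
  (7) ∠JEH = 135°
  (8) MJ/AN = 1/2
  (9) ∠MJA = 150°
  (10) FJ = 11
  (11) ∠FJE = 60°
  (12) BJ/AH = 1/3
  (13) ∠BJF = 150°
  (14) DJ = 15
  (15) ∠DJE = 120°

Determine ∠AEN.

Step 1: By the law of cosines on triangle ENA: EA² = 15² + 15² − 2·15·15·cos(120°) = 675, so EA = 15·√3.
Step 2: By the inverse law of cosines on triangle AEN: cos(∠AEN) = ((15·√3)² + 15² − 15²) / (2·15·√3·15) = 675/779.42 = 0.866, so ∠AEN = 30°.

Therefore, the measure of angle ∠AEN = 30°.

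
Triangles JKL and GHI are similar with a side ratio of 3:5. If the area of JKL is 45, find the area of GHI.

Area ratio = (3/5)^2 = 9/25. Area of GHI = 45 * 25/9 = 125.

125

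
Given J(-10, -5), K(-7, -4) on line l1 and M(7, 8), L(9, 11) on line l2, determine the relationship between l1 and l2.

Slope of line 1: m1 = (-4 - -5)/(-7 - -10) = 1/3 = 1/3
Slope of line 2: m2 = (11 - 8)/(9 - 7) = 3/2 = 3/2
m1 != m2 and m1*m2 = 1/2 != -1. Neither.

Neither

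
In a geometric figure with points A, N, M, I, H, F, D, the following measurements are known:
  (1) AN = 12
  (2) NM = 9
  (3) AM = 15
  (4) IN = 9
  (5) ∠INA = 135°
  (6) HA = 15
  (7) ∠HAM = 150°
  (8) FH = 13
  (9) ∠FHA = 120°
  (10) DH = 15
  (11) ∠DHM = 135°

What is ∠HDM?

Step 1: By the law of cosines on triangle HAM: HM² = 15² + 15² − 2·15·15·cos(150°) = 839.71, so HM ≈ 28.98.
Step 2: By the law of cosines on triangle DHM: DM² = 15² + 28.98² − 2·15·28.98·cos(135°) = 1679.42, so DM ≈ 40.98.
Step 3: By the inverse law of cosines on triangle HDM: cos(∠HDM) = (15² + 40.98² − 28.98²) / (2·15·40.98) = 1064.71/1229.42 = 0.866, so ∠HDM = 30°.

Therefore, the measure of angle ∠HDM = 30°.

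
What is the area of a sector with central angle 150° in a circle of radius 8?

Sector area = π(8²)(5/12) = 80*pi/3

80*pi/3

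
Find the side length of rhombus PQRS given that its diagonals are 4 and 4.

The diagonals of a rhombus bisect each other at right angles.
Half-diagonals: 4/2 = 2 and 4/2 = 2
side = sqrt(2^2 + 2^2)
side = sqrt(4 + 4)
side = sqrt(8) = 2*sqrt(2)

2*sqrt(2)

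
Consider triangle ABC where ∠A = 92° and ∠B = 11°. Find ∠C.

The interior angles sum to 180°: angle C = 180 - 92 - 11 = 77°.
The triangle is obtuse (angles 92°, 11°, 77°).

77 degrees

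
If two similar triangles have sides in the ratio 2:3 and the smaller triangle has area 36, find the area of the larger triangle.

Area ratio = (2/3)^2 = 4/9. Area of the larger triangle = 36 * 9/4 = 81.

81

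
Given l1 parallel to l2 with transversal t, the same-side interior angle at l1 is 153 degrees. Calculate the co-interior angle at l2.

Co-interior (same-side interior) angles are between the parallel lines on the same side of the transversal.
Unlike corresponding or alternate interior angles, they are supplementary rather than equal.
So the angle = 180 - 153 = 27 degrees.

27 degrees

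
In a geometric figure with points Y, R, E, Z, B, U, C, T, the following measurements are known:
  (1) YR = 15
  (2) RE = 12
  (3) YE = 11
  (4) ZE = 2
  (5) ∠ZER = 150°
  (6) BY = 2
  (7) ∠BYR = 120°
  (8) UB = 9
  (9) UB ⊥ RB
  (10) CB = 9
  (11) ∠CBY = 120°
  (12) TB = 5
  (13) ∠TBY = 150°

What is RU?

Step 1: By the law of cosines on triangle BYR: BR² = 2² + 15² − 2·2·15·cos(120°) = 259, so BR ≈ 16.09.
Step 2: By the law of cosines on triangle RBU: RU² = 16.09² + 9² − 2·16.09·9·cos(90°) = 340, so RU = 2·√85.

Therefore, the length of RU = 2·√85.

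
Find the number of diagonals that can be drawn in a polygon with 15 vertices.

Each of the 15 vertices connects to 12 non-adjacent vertices via diagonals.
Total connections = 15 × 12 = 180, but each diagonal is counted twice.
Number of diagonals = 180 / 2 = 90.

90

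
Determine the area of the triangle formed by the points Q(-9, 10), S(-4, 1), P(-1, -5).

Using the Shoelace formula for a triangle:
Area = (1/2)|x0(y1 - y2) + x1(y2 - y0) + x2(y0 - y1)|
Area = (1/2)|-9(1 - -5) + -4(-5 - 10) + -1(10 - 1)|
Area = (1/2)|-54 + 60 + -9|
Area = (1/2)|-3|
Area = (1/2)(3)
Area = 3/2

3/2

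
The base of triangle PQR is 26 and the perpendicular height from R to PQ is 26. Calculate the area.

Area = (1/2) * base * height
Area = (1/2) * 26 * 26
Area = 338

338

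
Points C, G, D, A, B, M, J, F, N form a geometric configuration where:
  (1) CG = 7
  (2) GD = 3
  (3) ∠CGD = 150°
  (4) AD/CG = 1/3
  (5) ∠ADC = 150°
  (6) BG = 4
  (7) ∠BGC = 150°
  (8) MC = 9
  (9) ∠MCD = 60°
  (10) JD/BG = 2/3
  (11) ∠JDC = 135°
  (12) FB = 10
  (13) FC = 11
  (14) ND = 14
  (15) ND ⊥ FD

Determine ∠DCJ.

From the given relations: JD = 2/3·BG = 2/3·4 ≈ 2.67.
Step 1: By the law of cosines on triangle CGD: CD² = 7² + 3² − 2·7·3·cos(150°) = 94.37, so CD ≈ 9.71.
Step 2: By the law of cosines on triangle CDJ: CJ² = 9.71² + 2.67² − 2·9.71·2.67·cos(135°) = 138.12, so CJ ≈ 11.75.
Step 3: By the inverse law of cosines on triangle DCJ: cos(∠DCJ) = (9.71² + 11.75² − 2.67²) / (2·9.71·11.75) = 225.38/228.34 = 0.987, so ∠DCJ = 9.23°.

Therefore, the measure of angle ∠DCJ = 9.23°.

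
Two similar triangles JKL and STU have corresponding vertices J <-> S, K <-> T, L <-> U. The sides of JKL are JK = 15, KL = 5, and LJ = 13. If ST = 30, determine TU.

Similar triangles have proportional sides. Setting up the proportion:
ST / JK = TU / KL
30 / 15 = TU / 5
TU = 5 * 30 / 15 = 10.

10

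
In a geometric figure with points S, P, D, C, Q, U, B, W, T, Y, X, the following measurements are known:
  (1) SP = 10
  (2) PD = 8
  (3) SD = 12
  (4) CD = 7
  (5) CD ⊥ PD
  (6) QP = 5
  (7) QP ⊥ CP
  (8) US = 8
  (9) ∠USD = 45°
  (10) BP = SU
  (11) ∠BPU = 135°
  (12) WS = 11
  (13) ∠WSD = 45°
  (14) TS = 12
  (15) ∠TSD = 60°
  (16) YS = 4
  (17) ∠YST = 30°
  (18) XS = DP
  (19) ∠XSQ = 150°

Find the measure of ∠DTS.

Step 1: By the law of cosines on triangle TSD: TD² = 12² + 12² − 2·12·12·cos(60°) = 144, so TD = 12.
Step 2: By the inverse law of cosines on triangle DTS: cos(∠DTS) = (12² + 12² − 12²) / (2·12·12) = 144/288 = 0.5, so ∠DTS = 60°.

Therefore, the measure of angle ∠DTS = 60°.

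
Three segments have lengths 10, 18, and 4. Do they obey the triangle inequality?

Check the triangle inequality: 10 + 4 = 14 ≤ 18.
Since the sum of two sides does not exceed the third, no triangle can be formed.

No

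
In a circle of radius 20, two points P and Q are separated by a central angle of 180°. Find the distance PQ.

Chord length = 2r sin(θ/2)
= 2 × 20 × sin(180°/2)
= 2 × 20 × sin(90°)
= 40

40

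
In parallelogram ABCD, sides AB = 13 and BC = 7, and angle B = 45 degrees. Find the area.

Area = 13 * 7 * sin(45°) = 91 * sqrt(2)/2 = 91*sqrt(2)/2

91*sqrt(2)/2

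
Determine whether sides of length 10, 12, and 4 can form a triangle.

For three segments to close into a triangle, no single side can be as long as the other two combined.
The longest side is 12, and 4 + 10 = 14 > 12.
A triangle can be formed.

Yes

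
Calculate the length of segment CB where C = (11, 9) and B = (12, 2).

The horizontal distance is |12 - 11| = 1 and the vertical distance is |2 - 9| = 7.
By the Pythagorean theorem, d = sqrt(1^2 + 7^2) = sqrt(50) = 5*sqrt(2).

5*sqrt(2)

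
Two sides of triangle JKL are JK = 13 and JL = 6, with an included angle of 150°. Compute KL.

By the law of cosines: KL^2 = JK^2 + JL^2 - 2*JK*JL*cos(J)
KL^2 = 13^2 + 6^2 - 2*13*6*cos(150°)
KL^2 = 169 + 36 - 156*(-sqrt(3)/2)
KL^2 = 78*sqrt(3) + 205
KL = sqrt(78*sqrt(3) + 205)

sqrt(78*sqrt(3) + 205)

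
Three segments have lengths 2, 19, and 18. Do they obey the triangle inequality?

Sort the sides: 2, 18, 19.
It suffices to check that the sum of the two smallest exceeds the largest:
2 + 18 = 20 > 19. ✓
Yes, a valid triangle can be formed.

Yes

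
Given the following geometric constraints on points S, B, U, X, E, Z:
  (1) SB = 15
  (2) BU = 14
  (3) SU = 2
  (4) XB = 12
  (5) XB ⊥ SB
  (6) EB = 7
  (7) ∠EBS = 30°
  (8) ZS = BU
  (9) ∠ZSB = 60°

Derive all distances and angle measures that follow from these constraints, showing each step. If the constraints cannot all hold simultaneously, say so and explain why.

The constraints are consistent.

From the given relations:
  ZS = BU = 14

Step 1: From SB = 15, BX = 12, and ∠SBX = 90°, by the law of cosines:
  SX² = SB² + BX² - 2·SB·BX·cos(90°) = 225 + 144 - 0 = 369
  SX = 3·√41

Step 2: From SB = 15, BE = 7, and ∠SBE = 30°, by the law of cosines:
  SE² = SB² + BE² - 2·SB·BE·cos(30°) = 225 + 49 - 181.9 = 92.13
  SE ≈ 9.6

Step 3: From BS = 15, SZ = 14, and ∠BSZ = 60°, by the law of cosines:
  BZ² = BS² + SZ² - 2·BS·SZ·cos(60°) = 225 + 196 - 210 = 211
  BZ ≈ 14.53

Step 4: From SB = 15, SU = 2, BU = 14, by the inverse law of cosines:
  cos(∠BSU) = (SB² + SU² - BU²) / (2·SB·SU)
  ∠BSU = 56.63°

Step 5: From BS = 15, BU = 14, SU = 2, by the inverse law of cosines:
  cos(∠SBU) = (BS² + BU² - SU²) / (2·BS·BU)
  ∠SBU = 6.85°

Step 6: From UB = 14, US = 2, BS = 15, by the inverse law of cosines:
  cos(∠BUS) = (UB² + US² - BS²) / (2·UB·US)
  ∠BUS = 116.51°

Step 7: From SB = 15, SE = 9.6, BE = 7, by the inverse law of cosines:
  cos(∠BSE) = (SB² + SE² - BE²) / (2·SB·SE)
  ∠BSE = 21.39°

Step 8: From SB = 15, SX = 3·√41, BX = 12, by the inverse law of cosines:
  cos(∠BSX) = (SB² + SX² - BX²) / (2·SB·SX)
  ∠BSX = 38.66°

Step 9: From BS = 15, BZ = 14.53, SZ = 14, by the inverse law of cosines:
  cos(∠SBZ) = (BS² + BZ² - SZ²) / (2·BS·BZ)
  ∠SBZ = 56.58°

Step 10: From XB = 12, XS = 3·√41, BS = 15, by the inverse law of cosines:
  cos(∠BXS) = (XB² + XS² - BS²) / (2·XB·XS)
  ∠BXS = 51.34°

Step 11: From EB = 7, ES = 9.6, BS = 15, by the inverse law of cosines:
  cos(∠BES) = (EB² + ES² - BS²) / (2·EB·ES)
  ∠BES = 128.61°

Step 12: From ZB = 14.53, ZS = 14, BS = 15, by the inverse law of cosines:
  cos(∠BZS) = (ZB² + ZS² - BS²) / (2·ZB·ZS)
  ∠BZS = 63.42°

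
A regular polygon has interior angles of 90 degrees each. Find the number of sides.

Exterior angle = 180 - 90 = 90. n = 360 / 90 = 4.

4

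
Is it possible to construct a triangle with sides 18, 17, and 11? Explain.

Check all three triangle inequalities:
18 + 17 = 35 > 11 ✓
18 + 11 = 29 > 17 ✓
17 + 11 = 28 > 18 ✓
All conditions hold, so these sides form a valid triangle.

Yes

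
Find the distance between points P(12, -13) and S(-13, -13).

d = sqrt((-13 - 12)^2 + (-13 - -13)^2)
d = sqrt(-25^2 + 0^2)
d = sqrt(625 + 0)
d = sqrt(625) = 25

25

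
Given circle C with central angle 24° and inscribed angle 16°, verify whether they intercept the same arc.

By the inscribed angle theorem, the inscribed angle for a central angle of 24° should be 24° / 2 = 12°.
The given inscribed angle is 16°, which does not equal 12°.
Therefore, no, they do not correspond to the same arc.

No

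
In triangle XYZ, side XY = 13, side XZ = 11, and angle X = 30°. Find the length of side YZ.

When two sides and the included angle are known, the law of cosines gives the third side.
c^2 = a^2 + b^2 - 2ab cos(C) generalizes the Pythagorean theorem to non-right triangles.
Here: YZ^2 = 169 + 121 - 286*(sqrt(3)/2) = 290 - 143*sqrt(3)
YZ = sqrt(290 - 143*sqrt(3))

sqrt(290 - 143*sqrt(3))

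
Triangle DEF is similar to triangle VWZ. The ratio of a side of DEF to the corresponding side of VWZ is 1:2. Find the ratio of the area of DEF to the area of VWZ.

Area ratio = (side ratio)^2 = (1/2)^2 = 1:4.

1:4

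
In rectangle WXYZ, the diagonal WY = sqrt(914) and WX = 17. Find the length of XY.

b = sqrt(d^2 - a^2) = sqrt(914 - 289) = sqrt(625) = 25

25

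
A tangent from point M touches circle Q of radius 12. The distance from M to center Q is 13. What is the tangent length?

The tangent, radius, and line from the external point to the center form a right triangle.
The right angle is where the tangent meets the radius.
By the Pythagorean theorem: tangent² + 12² = 13²
tangent² = 169 - 144 = 25
tangent = 5

5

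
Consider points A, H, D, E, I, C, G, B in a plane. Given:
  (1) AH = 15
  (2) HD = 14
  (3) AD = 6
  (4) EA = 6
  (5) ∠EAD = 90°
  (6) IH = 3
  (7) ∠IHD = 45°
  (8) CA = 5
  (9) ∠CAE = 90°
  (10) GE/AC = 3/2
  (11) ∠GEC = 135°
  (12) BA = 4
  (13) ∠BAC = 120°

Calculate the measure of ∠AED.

Step 1: By the law of cosines on triangle EAD: ED² = 6² + 6² − 2·6·6·cos(90°) = 72, so ED = 6·√2.
Step 2: By the inverse law of cosines on triangle AED: cos(∠AED) = (6² + (6·√2)² − 6²) / (2·6·6·√2) = 72/101.82 = 0.7071, so ∠AED = 45°.

Therefore, the measure of angle ∠AED = 45°.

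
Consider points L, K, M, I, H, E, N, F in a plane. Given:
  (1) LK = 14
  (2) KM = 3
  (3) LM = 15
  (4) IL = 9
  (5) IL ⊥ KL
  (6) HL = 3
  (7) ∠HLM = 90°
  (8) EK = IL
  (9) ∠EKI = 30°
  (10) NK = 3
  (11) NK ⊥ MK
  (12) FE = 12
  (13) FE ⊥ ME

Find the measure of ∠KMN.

Step 1: By the law of cosines on triangle MKN: MN² = 3² + 3² − 2·3·3·cos(90°) = 18, so MN = 3·√2.
Step 2: By the inverse law of cosines on triangle KMN: cos(∠KMN) = (3² + (3·√2)² − 3²) / (2·3·3·√2) = 18/25.46 = 0.7071, so ∠KMN = 45°.

Therefore, the measure of angle ∠KMN = 45°.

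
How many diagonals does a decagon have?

Each of the 10 vertices connects to 7 non-adjacent vertices via diagonals.
Total connections = 10 × 7 = 70, but each diagonal is counted twice.
Number of diagonals = 70 / 2 = 35.

35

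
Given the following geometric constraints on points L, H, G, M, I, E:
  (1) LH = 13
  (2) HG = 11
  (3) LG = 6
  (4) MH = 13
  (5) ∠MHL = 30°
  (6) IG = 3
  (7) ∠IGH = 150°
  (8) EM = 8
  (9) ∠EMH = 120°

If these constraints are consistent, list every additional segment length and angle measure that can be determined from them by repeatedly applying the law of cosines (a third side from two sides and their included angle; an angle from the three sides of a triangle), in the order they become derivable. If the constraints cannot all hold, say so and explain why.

The constraints are consistent. Derivable facts, in order:
After 1 step:
- HE ≈ 18.36
- HI ≈ 13.68
- LM ≈ 6.73
- ∠GHL = 27.36°
- ∠GLH = 57.42°
- ∠HGL = 95.22°
After 2 steps:
- ∠EHM = 22.17°
- ∠GHI = 6.29°
- ∠GIH = 23.71°
- ∠HEM = 37.83°
- ∠HLM = 75°
- ∠HML = 75°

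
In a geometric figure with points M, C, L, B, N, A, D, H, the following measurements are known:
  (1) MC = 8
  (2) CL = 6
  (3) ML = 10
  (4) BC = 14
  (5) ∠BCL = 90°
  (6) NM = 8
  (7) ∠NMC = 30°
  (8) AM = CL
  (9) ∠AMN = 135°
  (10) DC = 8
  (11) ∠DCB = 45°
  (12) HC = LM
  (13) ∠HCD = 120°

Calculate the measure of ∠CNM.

Step 1: By the law of cosines on triangle NMC: NC² = 8² + 8² − 2·8·8·cos(30°) = 17.15, so NC ≈ 4.14.
Step 2: By the inverse law of cosines on triangle CNM: cos(∠CNM) = (4.14² + 8² − 8²) / (2·4.14·8) = 17.15/66.26 = 0.2588, so ∠CNM = 75°.

Therefore, the measure of angle ∠CNM = 75°.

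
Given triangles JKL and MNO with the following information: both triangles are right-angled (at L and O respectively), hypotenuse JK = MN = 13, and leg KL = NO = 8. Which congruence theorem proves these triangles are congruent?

Consider the given information: both triangles are right-angled (at L and O respectively), hypotenuse JK = MN = 13, and leg KL = NO = 8
This is not SAS or ASA: SAS requires two sides and the included angle between them. ASA requires two angles and the side between them.
The correct criterion is HL. The hypotenuse and one leg of two right triangles are equal (Hypotenuse-Leg).

HL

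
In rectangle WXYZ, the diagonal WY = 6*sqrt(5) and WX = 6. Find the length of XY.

Using the Pythagorean theorem: d^2 = a^2 + b^2
b^2 = d^2 - a^2
b^2 = 180 - 36
b^2 = 144
b = sqrt(144) = 12

12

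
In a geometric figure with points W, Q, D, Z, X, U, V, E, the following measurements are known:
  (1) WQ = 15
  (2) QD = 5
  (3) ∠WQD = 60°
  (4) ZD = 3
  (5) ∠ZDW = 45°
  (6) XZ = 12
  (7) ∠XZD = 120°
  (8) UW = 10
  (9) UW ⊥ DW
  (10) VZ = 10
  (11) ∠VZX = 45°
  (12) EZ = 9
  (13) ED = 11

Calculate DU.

Step 1: By the law of cosines on triangle DQW: DW² = 5² + 15² − 2·5·15·cos(60°) = 175, so DW = 5·√7.
Step 2: By the law of cosines on triangle DWU: DU² = (5·√7)² + 10² − 2·5·√7·10·cos(90°) = 275, so DU = 5·√11.

Therefore, the length of DU = 5·√11.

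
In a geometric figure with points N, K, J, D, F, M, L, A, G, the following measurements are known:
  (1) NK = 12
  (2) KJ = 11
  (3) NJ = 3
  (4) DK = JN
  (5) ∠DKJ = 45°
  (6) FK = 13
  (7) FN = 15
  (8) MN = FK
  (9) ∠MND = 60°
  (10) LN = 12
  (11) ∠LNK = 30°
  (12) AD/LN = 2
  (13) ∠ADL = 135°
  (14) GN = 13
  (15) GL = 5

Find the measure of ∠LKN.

Step 1: By the law of cosines on triangle KNL: KL² = 12² + 12² − 2·12·12·cos(30°) = 38.58, so KL ≈ 6.21.
Step 2: By the inverse law of cosines on triangle LKN: cos(∠LKN) = (6.21² + 12² − 12²) / (2·6.21·12) = 38.58/149.08 = 0.2588, so ∠LKN = 75°.

Therefore, the measure of angle ∠LKN = 75°.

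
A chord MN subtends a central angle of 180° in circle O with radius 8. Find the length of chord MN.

Chord = 2(8) sin(90°) = 16

16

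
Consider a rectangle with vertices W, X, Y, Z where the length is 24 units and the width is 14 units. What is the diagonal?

d = sqrt(24^2 + 14^2) = sqrt(772) = 2*sqrt(193)

2*sqrt(193)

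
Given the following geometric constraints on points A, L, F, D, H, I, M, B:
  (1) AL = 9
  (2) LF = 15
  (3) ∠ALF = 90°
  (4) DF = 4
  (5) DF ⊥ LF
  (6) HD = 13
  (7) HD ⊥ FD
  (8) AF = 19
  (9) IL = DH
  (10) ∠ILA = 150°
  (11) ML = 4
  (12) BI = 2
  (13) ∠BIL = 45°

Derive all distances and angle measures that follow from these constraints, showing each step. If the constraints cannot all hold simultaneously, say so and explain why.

These constraints are not satisfiable: (1), (2) and (3) already determine AF: by the law of cosines AF² = 9² + 15² − 2·9·15·cos(90°) = 306, so AF = 3·√34, which contradicts (8) AF = 19. No planar figure meets all of them, so nothing further can be derived.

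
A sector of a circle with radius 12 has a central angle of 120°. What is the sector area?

The full circle has area πr² = π(12)² = 144*pi.
The sector covers 120° out of 360°, a fraction of 1/3.
Sector area = 144*pi × 1/3 = 48*pi.

48*pi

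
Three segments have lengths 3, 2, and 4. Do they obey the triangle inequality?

Yes.
The triangle inequality requires that the sum of any two sides exceeds the third.
Here 2 + 3 = 5 > 4, so the condition is met.

Yes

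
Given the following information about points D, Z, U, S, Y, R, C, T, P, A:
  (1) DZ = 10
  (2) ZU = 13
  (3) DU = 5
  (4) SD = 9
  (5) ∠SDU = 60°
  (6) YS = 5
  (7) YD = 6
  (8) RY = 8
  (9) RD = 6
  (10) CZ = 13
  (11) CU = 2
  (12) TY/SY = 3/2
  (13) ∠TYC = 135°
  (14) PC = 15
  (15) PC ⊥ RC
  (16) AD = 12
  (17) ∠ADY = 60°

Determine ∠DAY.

Step 1: By the law of cosines on triangle ADY: AY² = 12² + 6² − 2·12·6·cos(60°) = 108, so AY = 6·√3.
Step 2: By the inverse law of cosines on triangle DAY: cos(∠DAY) = (12² + (6·√3)² − 6²) / (2·12·6·√3) = 216/249.42 = 0.866, so ∠DAY = 30°.

Therefore, the measure of angle ∠DAY = 30°.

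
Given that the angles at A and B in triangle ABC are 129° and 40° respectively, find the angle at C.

angle C = 180 - 129 - 40 = 11 degrees.

11 degrees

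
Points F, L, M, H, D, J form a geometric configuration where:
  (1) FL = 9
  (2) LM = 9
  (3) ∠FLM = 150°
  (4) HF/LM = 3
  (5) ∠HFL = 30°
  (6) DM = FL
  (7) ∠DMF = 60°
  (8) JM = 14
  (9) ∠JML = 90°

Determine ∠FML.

Step 1: By the law of cosines on triangle MLF: MF² = 9² + 9² − 2·9·9·cos(150°) = 302.3, so MF ≈ 17.39.
Step 2: By the inverse law of cosines on triangle FML: cos(∠FML) = (17.39² + 9² − 9²) / (2·17.39·9) = 302.3/312.96 = 0.9659, so ∠FML = 15°.

Therefore, the measure of angle ∠FML = 15°.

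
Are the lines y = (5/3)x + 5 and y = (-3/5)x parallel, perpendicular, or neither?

Slope of line 1: m1 = 5/3
Slope of line 2: m2 = -3/5
m1 * m2 = -1, so perpendicular.

Perpendicular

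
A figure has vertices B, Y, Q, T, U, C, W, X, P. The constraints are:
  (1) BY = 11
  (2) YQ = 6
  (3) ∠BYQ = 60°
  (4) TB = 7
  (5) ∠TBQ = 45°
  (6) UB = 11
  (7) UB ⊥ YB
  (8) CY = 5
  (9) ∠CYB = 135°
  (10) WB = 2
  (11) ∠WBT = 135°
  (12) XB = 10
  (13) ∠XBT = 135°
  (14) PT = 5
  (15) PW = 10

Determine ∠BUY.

Step 1: By the law of cosines on triangle UBY: UY² = 11² + 11² − 2·11·11·cos(90°) = 242, so UY = 11·√2.
Step 2: By the inverse law of cosines on triangle BUY: cos(∠BUY) = (11² + (11·√2)² − 11²) / (2·11·11·√2) = 242/342.24 = 0.7071, so ∠BUY = 45°.

Therefore, the measure of angle ∠BUY = 45°.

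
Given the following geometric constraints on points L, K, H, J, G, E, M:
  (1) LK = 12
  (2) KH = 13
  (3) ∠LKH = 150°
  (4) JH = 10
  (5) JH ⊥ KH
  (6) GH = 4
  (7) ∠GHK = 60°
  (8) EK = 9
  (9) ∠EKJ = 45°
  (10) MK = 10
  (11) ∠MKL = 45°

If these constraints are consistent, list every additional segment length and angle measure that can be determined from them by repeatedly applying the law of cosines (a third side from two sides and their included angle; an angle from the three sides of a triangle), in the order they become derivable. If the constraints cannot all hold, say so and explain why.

The constraints are consistent. Derivable facts, in order:
After 1 step:
- KG = √133
- KJ ≈ 16.4
- LH ≈ 24.15
- LM ≈ 8.62
After 2 steps:
- JE ≈ 11.88
- ∠GKH = 17.48°
- ∠HGK = 102.52°
- ∠HJK = 52.43°
- ∠HKJ = 37.57°
- ∠HLK = 15.61°
- ∠KHL = 14.39°
- ∠KLM = 55.12°
- ∠KML = 79.88°
After 3 steps:
- ∠EJK = 32.38°
- ∠JEK = 102.62°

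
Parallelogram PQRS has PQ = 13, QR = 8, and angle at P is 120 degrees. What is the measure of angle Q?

Opposite sides of a parallelogram are parallel, so consecutive angles form co-interior angles on a transversal.
Co-interior angles sum to 180°, giving angle Q = 180 - 120 = 60 degrees.

60 degrees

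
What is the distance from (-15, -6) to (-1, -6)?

d = sqrt((14)^2 + (0)^2) = sqrt(196) = 14

14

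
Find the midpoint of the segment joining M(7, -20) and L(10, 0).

The midpoint is the point halfway along the segment.
Move half the horizontal distance: 7 + (10 - 7)/2 = 7 + 3/2 = 17/2
Move half the vertical distance: -20 + (0 - -20)/2 = -20 + 20/2 = -10
Midpoint = (17/2, -10)

(17/2, -10)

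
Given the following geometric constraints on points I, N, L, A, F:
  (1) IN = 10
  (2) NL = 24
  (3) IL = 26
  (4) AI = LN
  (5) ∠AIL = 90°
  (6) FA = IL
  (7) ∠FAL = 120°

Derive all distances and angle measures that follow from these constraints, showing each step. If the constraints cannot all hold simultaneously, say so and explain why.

The constraints are consistent.

From the given relations:
  AI = LN = 24
  FA = IL = 26

Step 1: From LI = 26, IA = 24, and ∠LIA = 90°, by the law of cosines:
  LA² = LI² + IA² - 2·LI·IA·cos(90°) = 676 + 576 - 0 = 1252
  LA ≈ 35.38

Step 2: From IL = 26, IN = 10, LN = 24, by the inverse law of cosines:
  cos(∠LIN) = (IL² + IN² - LN²) / (2·IL·IN)
  ∠LIN = 67.38°

Step 3: From NI = 10, NL = 24, IL = 26, by the inverse law of cosines:
  cos(∠INL) = (NI² + NL² - IL²) / (2·NI·NL)
  ∠INL = 90°

Step 4: From LI = 26, LN = 24, IN = 10, by the inverse law of cosines:
  cos(∠ILN) = (LI² + LN² - IN²) / (2·LI·LN)
  ∠ILN = 22.62°

Step 5: From LA = 35.38, AF = 26, and ∠LAF = 120°, by the law of cosines:
  LF² = LA² + AF² - 2·LA·AF·cos(120°) = 1252 + 676 + 920 = 2848
  LF ≈ 53.37

Step 6: From LA = 35.38, LI = 26, AI = 24, by the inverse law of cosines:
  cos(∠ALI) = (LA² + LI² - AI²) / (2·LA·LI)
  ∠ALI = 42.71°

Step 7: From AI = 24, AL = 35.38, IL = 26, by the inverse law of cosines:
  cos(∠IAL) = (AI² + AL² - IL²) / (2·AI·AL)
  ∠IAL = 47.29°

Step 8: From LA = 35.38, LF = 53.37, AF = 26, by the inverse law of cosines:
  cos(∠ALF) = (LA² + LF² - AF²) / (2·LA·LF)
  ∠ALF = 24.96°

Step 9: From FA = 26, FL = 53.37, AL = 35.38, by the inverse law of cosines:
  cos(∠AFL) = (FA² + FL² - AL²) / (2·FA·FL)
  ∠AFL = 35.04°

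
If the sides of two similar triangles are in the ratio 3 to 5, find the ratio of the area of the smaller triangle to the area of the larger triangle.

Area ratio = (side ratio)^2 = (3/5)^2 = 9:25.

9:25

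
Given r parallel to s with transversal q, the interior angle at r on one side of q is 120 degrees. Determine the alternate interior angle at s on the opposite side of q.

Alternate interior angles lie on opposite sides of the transversal, between the parallel lines.
By the alternate interior angle theorem, they are equal: 120 degrees.

120 degrees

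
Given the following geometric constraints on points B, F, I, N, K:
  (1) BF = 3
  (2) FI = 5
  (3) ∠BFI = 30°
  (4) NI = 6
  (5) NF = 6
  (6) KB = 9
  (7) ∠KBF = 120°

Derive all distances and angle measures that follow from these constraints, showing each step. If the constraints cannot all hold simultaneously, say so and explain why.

The constraints are consistent.

Step 1: From BF = 3, FI = 5, and ∠BFI = 30°, by the law of cosines:
  BI² = BF² + FI² - 2·BF·FI·cos(30°) = 9 + 25 - 25.98 = 8.019
  BI ≈ 2.83

Step 2: From FB = 3, BK = 9, and ∠FBK = 120°, by the law of cosines:
  FK² = FB² + BK² - 2·FB·BK·cos(120°) = 9 + 81 + 27 = 117
  FK = 3·√13

Step 3: From FI = 5, FN = 6, IN = 6, by the inverse law of cosines:
  cos(∠IFN) = (FI² + FN² - IN²) / (2·FI·FN)
  ∠IFN = 65.38°

Step 4: From IF = 5, IN = 6, FN = 6, by the inverse law of cosines:
  cos(∠FIN) = (IF² + IN² - FN²) / (2·IF·IN)
  ∠FIN = 65.38°

Step 5: From NF = 6, NI = 6, FI = 5, by the inverse law of cosines:
  cos(∠FNI) = (NF² + NI² - FI²) / (2·NF·NI)
  ∠FNI = 49.25°

Step 6: From BF = 3, BI = 2.83, FI = 5, by the inverse law of cosines:
  cos(∠FBI) = (BF² + BI² - FI²) / (2·BF·BI)
  ∠FBI = 118.02°

Step 7: From FB = 3, FK = 3·√13, BK = 9, by the inverse law of cosines:
  cos(∠BFK) = (FB² + FK² - BK²) / (2·FB·FK)
  ∠BFK = 46.1°

Step 8: From IB = 2.83, IF = 5, BF = 3, by the inverse law of cosines:
  cos(∠BIF) = (IB² + IF² - BF²) / (2·IB·IF)
  ∠BIF = 31.98°

Step 9: From KB = 9, KF = 3·√13, BF = 3, by the inverse law of cosines:
  cos(∠BKF) = (KB² + KF² - BF²) / (2·KB·KF)
  ∠BKF = 13.9°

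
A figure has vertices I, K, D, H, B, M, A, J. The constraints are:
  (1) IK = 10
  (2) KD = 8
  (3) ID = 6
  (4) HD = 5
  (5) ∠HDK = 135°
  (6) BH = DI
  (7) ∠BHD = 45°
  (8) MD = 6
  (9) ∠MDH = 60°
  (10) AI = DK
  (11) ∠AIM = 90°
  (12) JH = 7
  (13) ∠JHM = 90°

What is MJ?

Step 1: By the law of cosines on triangle HDM: HM² = 5² + 6² − 2·5·6·cos(60°) = 31, so HM = √31.
Step 2: By the law of cosines on triangle MHJ: MJ² = √31² + 7² − 2·√31·7·cos(90°) = 80, so MJ = 4·√5.

Therefore, the length of MJ = 4·√5.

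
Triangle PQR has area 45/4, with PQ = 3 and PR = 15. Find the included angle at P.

sin(C) = 2 * 45/4 / (3 * 15) = 1/2, so C = arcsin(1/2) = 30°.
Since sin(180° - C) = sin(C), the obtuse angle 150° gives the same area, so C = 30° or C = 150°.

30° or 150°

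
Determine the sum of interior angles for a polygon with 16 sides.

The sum of interior angles of an n-sided polygon is (n - 2) * 180.
For n = 16: (16 - 2) * 180 = 14 * 180 = 2520 degrees.

2520 degrees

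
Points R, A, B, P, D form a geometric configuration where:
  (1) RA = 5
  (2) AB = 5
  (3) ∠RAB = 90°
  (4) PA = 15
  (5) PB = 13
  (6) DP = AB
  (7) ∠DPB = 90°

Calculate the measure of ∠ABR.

Step 1: By the law of cosines on triangle BAR: BR² = 5² + 5² − 2·5·5·cos(90°) = 50, so BR = 5·√2.
Step 2: By the inverse law of cosines on triangle ABR: cos(∠ABR) = (5² + (5·√2)² − 5²) / (2·5·5·√2) = 50/70.71 = 0.7071, so ∠ABR = 45°.

Therefore, the measure of angle ∠ABR = 45°.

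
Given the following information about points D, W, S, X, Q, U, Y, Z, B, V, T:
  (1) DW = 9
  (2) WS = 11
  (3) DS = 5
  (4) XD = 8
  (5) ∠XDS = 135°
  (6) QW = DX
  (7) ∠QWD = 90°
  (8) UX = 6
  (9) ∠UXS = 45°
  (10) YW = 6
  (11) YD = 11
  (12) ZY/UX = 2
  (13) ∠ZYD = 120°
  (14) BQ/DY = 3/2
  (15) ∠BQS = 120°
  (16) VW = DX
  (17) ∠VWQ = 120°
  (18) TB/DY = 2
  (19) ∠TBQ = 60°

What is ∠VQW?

From the given relations: QW = DX = 8; VW = DX = 8.
Step 1: By the law of cosines on triangle QWV: QV² = 8² + 8² − 2·8·8·cos(120°) = 192, so QV = 8·√3.
Step 2: By the inverse law of cosines on triangle VQW: cos(∠VQW) = ((8·√3)² + 8² − 8²) / (2·8·√3·8) = 192/221.7 = 0.866, so ∠VQW = 30°.

Therefore, the measure of angle ∠VQW = 30°.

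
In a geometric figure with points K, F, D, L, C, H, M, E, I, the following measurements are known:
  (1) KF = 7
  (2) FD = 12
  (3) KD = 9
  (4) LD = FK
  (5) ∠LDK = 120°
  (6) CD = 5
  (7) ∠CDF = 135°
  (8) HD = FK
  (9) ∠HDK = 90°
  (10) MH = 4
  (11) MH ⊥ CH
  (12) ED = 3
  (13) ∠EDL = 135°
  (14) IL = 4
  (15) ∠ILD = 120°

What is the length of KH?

From the given relations: HD = FK = 7.
Step 1: By the law of cosines on triangle KDH: KH² = 9² + 7² − 2·9·7·cos(90°) = 130, so KH = √130.

Therefore, the length of KH = √130.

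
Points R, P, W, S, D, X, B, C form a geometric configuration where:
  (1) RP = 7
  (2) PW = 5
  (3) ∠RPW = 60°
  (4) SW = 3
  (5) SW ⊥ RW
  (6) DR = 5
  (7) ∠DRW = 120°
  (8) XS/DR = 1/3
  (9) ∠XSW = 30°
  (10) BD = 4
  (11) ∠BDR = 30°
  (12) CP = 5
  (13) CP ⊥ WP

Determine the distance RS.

Step 1: By the law of cosines on triangle RPW: RW² = 7² + 5² − 2·7·5·cos(60°) = 39, so RW = √39.
Step 2: By the law of cosines on triangle RWS: RS² = √39² + 3² − 2·√39·3·cos(90°) = 48, so RS = 4·√3.

Therefore, the length of RS = 4·√3.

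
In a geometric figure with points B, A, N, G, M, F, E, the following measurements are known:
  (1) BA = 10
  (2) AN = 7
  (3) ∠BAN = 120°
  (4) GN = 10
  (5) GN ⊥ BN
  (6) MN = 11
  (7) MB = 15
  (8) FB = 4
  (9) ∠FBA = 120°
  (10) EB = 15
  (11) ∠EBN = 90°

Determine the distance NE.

Step 1: By the law of cosines on triangle BAN: BN² = 10² + 7² − 2·10·7·cos(120°) = 219, so BN ≈ 14.8.
Step 2: By the law of cosines on triangle NBE: NE² = 14.8² + 15² − 2·14.8·15·cos(90°) = 444, so NE = 2·√111.

Therefore, the length of NE = 2·√111.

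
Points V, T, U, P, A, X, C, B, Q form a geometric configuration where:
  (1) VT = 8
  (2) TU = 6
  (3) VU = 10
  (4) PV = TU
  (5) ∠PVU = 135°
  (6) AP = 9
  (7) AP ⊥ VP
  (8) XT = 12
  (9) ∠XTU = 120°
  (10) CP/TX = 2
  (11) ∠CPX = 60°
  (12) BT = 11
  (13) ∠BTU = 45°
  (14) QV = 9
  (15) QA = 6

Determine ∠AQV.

From the given relations: PV = TU = 6.
Step 1: By the law of cosines on triangle APV: AV² = 9² + 6² − 2·9·6·cos(90°) = 117, so AV = 3·√13.
Step 2: By the inverse law of cosines on triangle AQV: cos(∠AQV) = (6² + 9² − (3·√13)²) / (2·6·9) = 0/108 = 0, so ∠AQV = 90°.

Therefore, the measure of angle ∠AQV = 90°.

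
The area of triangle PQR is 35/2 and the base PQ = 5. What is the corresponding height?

Area = (1/2) * base * height
height = 2 * Area / base
height = 2 * 35/2 / 5
height = 35 / 5
height = 7

7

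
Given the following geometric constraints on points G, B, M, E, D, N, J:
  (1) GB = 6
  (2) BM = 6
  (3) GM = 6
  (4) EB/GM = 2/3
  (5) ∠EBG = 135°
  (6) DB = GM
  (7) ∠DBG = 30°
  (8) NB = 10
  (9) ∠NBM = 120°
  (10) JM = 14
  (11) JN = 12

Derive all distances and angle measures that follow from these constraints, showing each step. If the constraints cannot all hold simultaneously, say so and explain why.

The constraints are consistent.

From the given relations:
  EB = 2/3·GM = 2/3·6 = 4
  DB = GM = 6

Step 1: From GB = 6, BE = 4, and ∠GBE = 135°, by the law of cosines:
  GE² = GB² + BE² - 2·GB·BE·cos(135°) = 36 + 16 + 33.94 = 85.94
  GE ≈ 9.27

Step 2: From GB = 6, BD = 6, and ∠GBD = 30°, by the law of cosines:
  GD² = GB² + BD² - 2·GB·BD·cos(30°) = 36 + 36 - 62.35 = 9.646
  GD ≈ 3.11

Step 3: From MB = 6, BN = 10, and ∠MBN = 120°, by the law of cosines:
  MN² = MB² + BN² - 2·MB·BN·cos(120°) = 36 + 100 + 60 = 196
  MN = 14

Step 4: From GB = 6, GM = 6, BM = 6, by the inverse law of cosines:
  cos(∠BGM) = (GB² + GM² - BM²) / (2·GB·GM)
  ∠BGM = 60°

Step 5: From BG = 6, BM = 6, GM = 6, by the inverse law of cosines:
  cos(∠GBM) = (BG² + BM² - GM²) / (2·BG·BM)
  ∠GBM = 60°

Step 6: From MB = 6, MG = 6, BG = 6, by the inverse law of cosines:
  cos(∠BMG) = (MB² + MG² - BG²) / (2·MB·MG)
  ∠BMG = 60°

Step 7: From GB = 6, GD = 3.11, BD = 6, by the inverse law of cosines:
  cos(∠BGD) = (GB² + GD² - BD²) / (2·GB·GD)
  ∠BGD = 75°

Step 8: From GB = 6, GE = 9.27, BE = 4, by the inverse law of cosines:
  cos(∠BGE) = (GB² + GE² - BE²) / (2·GB·GE)
  ∠BGE = 17.76°

Step 9: From MB = 6, MN = 14, BN = 10, by the inverse law of cosines:
  cos(∠BMN) = (MB² + MN² - BN²) / (2·MB·MN)
  ∠BMN = 38.21°

Step 10: From MJ = 14, MN = 14, JN = 12, by the inverse law of cosines:
  cos(∠JMN) = (MJ² + MN² - JN²) / (2·MJ·MN)
  ∠JMN = 50.75°

Step 11: From EB = 4, EG = 9.27, BG = 6, by the inverse law of cosines:
  cos(∠BEG) = (EB² + EG² - BG²) / (2·EB·EG)
  ∠BEG = 27.24°

Step 12: From DB = 6, DG = 3.11, BG = 6, by the inverse law of cosines:
  cos(∠BDG) = (DB² + DG² - BG²) / (2·DB·DG)
  ∠BDG = 75°

Step 13: From NB = 10, NM = 14, BM = 6, by the inverse law of cosines:
  cos(∠BNM) = (NB² + NM² - BM²) / (2·NB·NM)
  ∠BNM = 21.79°

Step 14: From NJ = 12, NM = 14, JM = 14, by the inverse law of cosines:
  cos(∠JNM) = (NJ² + NM² - JM²) / (2·NJ·NM)
  ∠JNM = 64.62°

Step 15: From JM = 14, JN = 12, MN = 14, by the inverse law of cosines:
  cos(∠MJN) = (JM² + JN² - MN²) / (2·JM·JN)
  ∠MJN = 64.62°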